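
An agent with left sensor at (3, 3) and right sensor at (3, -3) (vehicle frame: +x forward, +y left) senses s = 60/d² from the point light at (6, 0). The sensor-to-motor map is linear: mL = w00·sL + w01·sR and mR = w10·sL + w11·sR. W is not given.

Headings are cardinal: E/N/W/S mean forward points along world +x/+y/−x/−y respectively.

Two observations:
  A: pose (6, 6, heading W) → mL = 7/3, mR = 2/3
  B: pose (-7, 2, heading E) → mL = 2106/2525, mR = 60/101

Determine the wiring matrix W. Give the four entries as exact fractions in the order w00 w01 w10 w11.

1/2 1 0 1

obs A: pose=(6,6,W) → sL=10/3, sR=2/3, mL=7/3, mR=2/3
obs B: pose=(-7,2,E) → sL=12/25, sR=60/101, mL=2106/2525, mR=60/101
sensor matrix S = [[10/3, 2/3], [12/25, 60/101]]; det S = 4192/2525
solve [mL_A; mL_B] = S·[w00; w01] and [mR_A; mR_B] = S·[w10; w11]:
  w00 = 1/2, w01 = 1, w10 = 0, w11 = 1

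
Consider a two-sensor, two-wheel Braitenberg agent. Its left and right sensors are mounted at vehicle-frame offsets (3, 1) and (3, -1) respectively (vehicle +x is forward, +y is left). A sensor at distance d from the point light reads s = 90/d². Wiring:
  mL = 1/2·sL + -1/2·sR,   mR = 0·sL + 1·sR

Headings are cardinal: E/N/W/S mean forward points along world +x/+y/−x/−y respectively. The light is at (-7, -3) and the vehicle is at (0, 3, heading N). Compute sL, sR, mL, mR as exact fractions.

10/13 18/29 28/377 18/29

left sensor world pos  = (-1, 6); dL² = 117
right sensor world pos = (1, 6); dR² = 145
sL = 90/117 = 10/13
sR = 90/145 = 18/29
mL = 1/2·sL + -1/2·sR = 28/377
mR = 0·sL + 1·sR = 18/29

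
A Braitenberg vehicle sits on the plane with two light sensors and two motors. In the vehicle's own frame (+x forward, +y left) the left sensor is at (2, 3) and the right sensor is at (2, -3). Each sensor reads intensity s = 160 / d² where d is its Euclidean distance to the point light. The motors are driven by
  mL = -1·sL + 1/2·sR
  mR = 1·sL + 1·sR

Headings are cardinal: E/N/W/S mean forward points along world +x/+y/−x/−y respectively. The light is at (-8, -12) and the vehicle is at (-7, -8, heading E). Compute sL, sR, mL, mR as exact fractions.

left sensor world pos  = (-5, -5); dL² = 58
right sensor world pos = (-5, -11); dR² = 10
sL = 160/58 = 80/29
sR = 160/10 = 16
mL = -1·sL + 1/2·sR = 152/29
mR = 1·sL + 1·sR = 544/29

80/29 16 152/29 544/29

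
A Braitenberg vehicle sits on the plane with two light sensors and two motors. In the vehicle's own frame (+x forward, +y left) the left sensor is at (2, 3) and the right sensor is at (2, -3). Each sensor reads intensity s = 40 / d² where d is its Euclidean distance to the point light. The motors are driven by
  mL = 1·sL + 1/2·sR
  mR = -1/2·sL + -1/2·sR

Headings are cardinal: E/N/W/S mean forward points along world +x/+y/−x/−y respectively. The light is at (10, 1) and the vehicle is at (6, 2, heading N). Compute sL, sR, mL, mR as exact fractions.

20/29 4 78/29 -68/29

left sensor world pos  = (3, 4); dL² = 58
right sensor world pos = (9, 4); dR² = 10
sL = 40/58 = 20/29
sR = 40/10 = 4
mL = 1·sL + 1/2·sR = 78/29
mR = -1/2·sL + -1/2·sR = -68/29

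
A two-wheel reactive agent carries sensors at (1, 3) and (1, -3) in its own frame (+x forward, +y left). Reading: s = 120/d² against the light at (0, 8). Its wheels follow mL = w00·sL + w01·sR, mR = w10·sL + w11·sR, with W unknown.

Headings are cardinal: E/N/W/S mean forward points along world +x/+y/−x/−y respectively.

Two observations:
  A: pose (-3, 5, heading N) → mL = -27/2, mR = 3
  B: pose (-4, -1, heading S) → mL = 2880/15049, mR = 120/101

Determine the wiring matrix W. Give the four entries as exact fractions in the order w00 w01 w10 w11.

1/2 -1/2 1 0

obs A: pose=(-3,5,N) → sL=3, sR=30, mL=-27/2, mR=3
obs B: pose=(-4,-1,S) → sL=120/101, sR=120/149, mL=2880/15049, mR=120/101
sensor matrix S = [[3, 30], [120/101, 120/149]]; det S = -500040/15049
solve [mL_A; mL_B] = S·[w00; w01] and [mR_A; mR_B] = S·[w10; w11]:
  w00 = 1/2, w01 = -1/2, w10 = 1, w11 = 0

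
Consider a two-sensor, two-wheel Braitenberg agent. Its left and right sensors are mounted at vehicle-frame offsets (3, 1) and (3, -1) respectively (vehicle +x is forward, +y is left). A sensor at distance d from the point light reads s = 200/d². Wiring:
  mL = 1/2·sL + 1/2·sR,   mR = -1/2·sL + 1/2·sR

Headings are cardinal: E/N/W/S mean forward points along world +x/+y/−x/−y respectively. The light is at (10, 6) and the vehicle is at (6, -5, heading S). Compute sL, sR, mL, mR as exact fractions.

left sensor world pos  = (7, -8); dL² = 205
right sensor world pos = (5, -8); dR² = 221
sL = 200/205 = 40/41
sR = 200/221 = 200/221
mL = 1/2·sL + 1/2·sR = 8520/9061
mR = -1/2·sL + 1/2·sR = -320/9061

40/41 200/221 8520/9061 -320/9061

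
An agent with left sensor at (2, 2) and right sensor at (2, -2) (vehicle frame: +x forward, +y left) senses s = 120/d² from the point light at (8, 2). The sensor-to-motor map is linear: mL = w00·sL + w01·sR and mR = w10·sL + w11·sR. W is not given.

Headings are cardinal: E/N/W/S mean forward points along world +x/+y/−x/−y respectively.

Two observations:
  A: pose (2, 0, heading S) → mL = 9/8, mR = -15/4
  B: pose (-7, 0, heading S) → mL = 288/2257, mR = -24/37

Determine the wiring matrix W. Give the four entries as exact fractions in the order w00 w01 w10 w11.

1/2 -1/2 -1 0

obs A: pose=(2,0,S) → sL=15/4, sR=3/2, mL=9/8, mR=-15/4
obs B: pose=(-7,0,S) → sL=24/37, sR=24/61, mL=288/2257, mR=-24/37
sensor matrix S = [[15/4, 3/2], [24/37, 24/61]]; det S = 1134/2257
solve [mL_A; mL_B] = S·[w00; w01] and [mR_A; mR_B] = S·[w10; w11]:
  w00 = 1/2, w01 = -1/2, w10 = -1, w11 = 0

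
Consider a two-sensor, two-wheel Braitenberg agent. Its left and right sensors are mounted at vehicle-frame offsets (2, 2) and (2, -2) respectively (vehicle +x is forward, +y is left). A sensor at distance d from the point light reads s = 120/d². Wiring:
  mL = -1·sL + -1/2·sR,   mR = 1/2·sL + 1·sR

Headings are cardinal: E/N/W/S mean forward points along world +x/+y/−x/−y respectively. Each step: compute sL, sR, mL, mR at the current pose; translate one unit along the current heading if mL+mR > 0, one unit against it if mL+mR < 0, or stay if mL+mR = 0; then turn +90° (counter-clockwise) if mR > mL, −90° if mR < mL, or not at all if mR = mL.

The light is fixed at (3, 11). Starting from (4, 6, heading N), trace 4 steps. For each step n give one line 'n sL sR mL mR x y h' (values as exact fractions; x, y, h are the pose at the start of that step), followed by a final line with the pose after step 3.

0 12 20/3 -46/3 38/3 4 6 N
1 24/13 120/17 -1188/221 1764/221 4 5 W
2 30/17 30/17 -45/17 45/17 3 5 S
3 6 30/17 -117/17 81/17 3 5 E
final 2 5 N

n=0: pose=(4,6,N); sL=12, sR=20/3; mL=-46/3, mR=38/3; mL+mR=-8/3 → advance -1; mR−mL=28 → turn +1·90°
n=1: pose=(4,5,W); sL=24/13, sR=120/17; mL=-1188/221, mR=1764/221; mL+mR=576/221 → advance +1; mR−mL=2952/221 → turn +1·90°
n=2: pose=(3,5,S); sL=30/17, sR=30/17; mL=-45/17, mR=45/17; mL+mR=0 → advance +0; mR−mL=90/17 → turn +1·90°
n=3: pose=(3,5,E); sL=6, sR=30/17; mL=-117/17, mR=81/17; mL+mR=-36/17 → advance -1; mR−mL=198/17 → turn +1·90°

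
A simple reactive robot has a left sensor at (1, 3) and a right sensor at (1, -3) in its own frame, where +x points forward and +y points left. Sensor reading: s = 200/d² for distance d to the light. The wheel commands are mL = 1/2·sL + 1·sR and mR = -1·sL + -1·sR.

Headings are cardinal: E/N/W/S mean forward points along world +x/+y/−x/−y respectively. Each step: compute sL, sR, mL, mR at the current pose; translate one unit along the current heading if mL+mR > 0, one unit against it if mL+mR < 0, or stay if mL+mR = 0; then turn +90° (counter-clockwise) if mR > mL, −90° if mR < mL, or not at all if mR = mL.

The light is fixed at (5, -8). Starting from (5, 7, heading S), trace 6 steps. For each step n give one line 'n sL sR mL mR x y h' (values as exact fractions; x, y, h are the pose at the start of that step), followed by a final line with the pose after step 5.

0 40/41 40/41 60/41 -80/41 5 7 S
1 20/17 100/181 3510/3077 -5320/3077 5 8 W
2 200/293 40/61 17820/17873 -23920/17873 6 8 N
3 25/41 50/37 5025/3034 -2975/1517 6 7 E
4 40/41 40/41 60/41 -80/41 5 7 S
5 20/17 100/181 3510/3077 -5320/3077 5 8 W
final 6 8 N

n=0: pose=(5,7,S); sL=40/41, sR=40/41; mL=60/41, mR=-80/41; mL+mR=-20/41 → advance -1; mR−mL=-140/41 → turn -1·90°
n=1: pose=(5,8,W); sL=20/17, sR=100/181; mL=3510/3077, mR=-5320/3077; mL+mR=-10/17 → advance -1; mR−mL=-8830/3077 → turn -1·90°
n=2: pose=(6,8,N); sL=200/293, sR=40/61; mL=17820/17873, mR=-23920/17873; mL+mR=-100/293 → advance -1; mR−mL=-41740/17873 → turn -1·90°
n=3: pose=(6,7,E); sL=25/41, sR=50/37; mL=5025/3034, mR=-2975/1517; mL+mR=-25/82 → advance -1; mR−mL=-10975/3034 → turn -1·90°
n=4: pose=(5,7,S); sL=40/41, sR=40/41; mL=60/41, mR=-80/41; mL+mR=-20/41 → advance -1; mR−mL=-140/41 → turn -1·90°
n=5: pose=(5,8,W); sL=20/17, sR=100/181; mL=3510/3077, mR=-5320/3077; mL+mR=-10/17 → advance -1; mR−mL=-8830/3077 → turn -1·90°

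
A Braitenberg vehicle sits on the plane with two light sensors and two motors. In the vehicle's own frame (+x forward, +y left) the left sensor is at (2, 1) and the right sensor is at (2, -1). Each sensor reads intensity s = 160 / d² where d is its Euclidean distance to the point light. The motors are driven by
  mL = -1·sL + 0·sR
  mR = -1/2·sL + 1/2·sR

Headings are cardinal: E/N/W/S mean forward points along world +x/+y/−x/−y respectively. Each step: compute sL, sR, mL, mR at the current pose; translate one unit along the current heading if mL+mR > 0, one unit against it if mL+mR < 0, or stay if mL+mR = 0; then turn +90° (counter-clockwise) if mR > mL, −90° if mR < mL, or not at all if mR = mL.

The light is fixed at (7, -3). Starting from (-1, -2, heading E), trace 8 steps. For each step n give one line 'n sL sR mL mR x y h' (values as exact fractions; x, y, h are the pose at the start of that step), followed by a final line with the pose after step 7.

0 4 40/9 -4 2/9 -1 -2 E
1 160/109 160/73 -160/109 2880/7957 -2 -2 N
2 80/61 80/61 -80/61 0 -2 -3 W
3 160/53 32/17 -160/53 -512/901 -1 -3 S
4 4 40/9 -4 2/9 -1 -2 E
5 160/109 160/73 -160/109 2880/7957 -2 -2 N
6 80/61 80/61 -80/61 0 -2 -3 W
7 160/53 32/17 -160/53 -512/901 -1 -3 S
final -1 -2 E

n=0: pose=(-1,-2,E); sL=4, sR=40/9; mL=-4, mR=2/9; mL+mR=-34/9 → advance -1; mR−mL=38/9 → turn +1·90°
n=1: pose=(-2,-2,N); sL=160/109, sR=160/73; mL=-160/109, mR=2880/7957; mL+mR=-8800/7957 → advance -1; mR−mL=14560/7957 → turn +1·90°
n=2: pose=(-2,-3,W); sL=80/61, sR=80/61; mL=-80/61, mR=0; mL+mR=-80/61 → advance -1; mR−mL=80/61 → turn +1·90°
n=3: pose=(-1,-3,S); sL=160/53, sR=32/17; mL=-160/53, mR=-512/901; mL+mR=-3232/901 → advance -1; mR−mL=2208/901 → turn +1·90°
n=4: pose=(-1,-2,E); sL=4, sR=40/9; mL=-4, mR=2/9; mL+mR=-34/9 → advance -1; mR−mL=38/9 → turn +1·90°
n=5: pose=(-2,-2,N); sL=160/109, sR=160/73; mL=-160/109, mR=2880/7957; mL+mR=-8800/7957 → advance -1; mR−mL=14560/7957 → turn +1·90°
n=6: pose=(-2,-3,W); sL=80/61, sR=80/61; mL=-80/61, mR=0; mL+mR=-80/61 → advance -1; mR−mL=80/61 → turn +1·90°
n=7: pose=(-1,-3,S); sL=160/53, sR=32/17; mL=-160/53, mR=-512/901; mL+mR=-3232/901 → advance -1; mR−mL=2208/901 → turn +1·90°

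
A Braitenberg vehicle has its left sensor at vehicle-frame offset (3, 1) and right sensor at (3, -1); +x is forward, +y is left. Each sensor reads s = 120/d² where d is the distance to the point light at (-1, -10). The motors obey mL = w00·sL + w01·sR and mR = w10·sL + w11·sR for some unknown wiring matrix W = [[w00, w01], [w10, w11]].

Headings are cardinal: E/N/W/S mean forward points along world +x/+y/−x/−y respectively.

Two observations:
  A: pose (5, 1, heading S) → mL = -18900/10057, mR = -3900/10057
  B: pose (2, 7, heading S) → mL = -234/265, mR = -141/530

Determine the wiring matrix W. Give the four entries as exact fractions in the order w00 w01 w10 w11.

-1/2 -1 -1 1/2

obs A: pose=(5,1,S) → sL=120/113, sR=120/89, mL=-18900/10057, mR=-3900/10057
obs B: pose=(2,7,S) → sL=30/53, sR=3/5, mL=-234/265, mR=-141/530
sensor matrix S = [[120/113, 120/89], [30/53, 3/5]]; det S = -67176/533021
solve [mL_A; mL_B] = S·[w00; w01] and [mR_A; mR_B] = S·[w10; w11]:
  w00 = -1/2, w01 = -1, w10 = -1, w11 = 1/2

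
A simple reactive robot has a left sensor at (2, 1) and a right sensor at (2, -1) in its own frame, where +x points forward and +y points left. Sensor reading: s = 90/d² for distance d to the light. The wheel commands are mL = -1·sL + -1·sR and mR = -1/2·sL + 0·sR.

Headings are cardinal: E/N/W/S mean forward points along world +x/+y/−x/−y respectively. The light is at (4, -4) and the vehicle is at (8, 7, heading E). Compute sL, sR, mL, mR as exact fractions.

left sensor world pos  = (10, 8); dL² = 180
right sensor world pos = (10, 6); dR² = 136
sL = 90/180 = 1/2
sR = 90/136 = 45/68
mL = -1·sL + -1·sR = -79/68
mR = -1/2·sL + 0·sR = -1/4

1/2 45/68 -79/68 -1/4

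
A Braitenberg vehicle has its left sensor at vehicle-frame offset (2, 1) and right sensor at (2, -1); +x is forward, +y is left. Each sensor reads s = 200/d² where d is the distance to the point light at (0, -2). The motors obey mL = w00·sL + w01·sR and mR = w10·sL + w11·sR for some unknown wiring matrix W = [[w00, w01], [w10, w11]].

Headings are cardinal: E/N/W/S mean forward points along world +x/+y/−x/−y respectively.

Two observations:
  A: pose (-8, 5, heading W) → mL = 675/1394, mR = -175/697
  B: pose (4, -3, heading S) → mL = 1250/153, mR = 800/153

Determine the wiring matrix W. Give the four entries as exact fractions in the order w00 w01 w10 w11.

obs A: pose=(-8,5,W) → sL=25/17, sR=50/41, mL=675/1394, mR=-175/697
obs B: pose=(4,-3,S) → sL=100/17, sR=100/9, mL=1250/153, mR=800/153
sensor matrix S = [[25/17, 50/41], [100/17, 100/9]]; det S = 57500/6273
solve [mL_A; mL_B] = S·[w00; w01] and [mR_A; mR_B] = S·[w10; w11]:
  w00 = -1/2, w01 = 1, w10 = -1, w11 = 1

-1/2 1 -1 1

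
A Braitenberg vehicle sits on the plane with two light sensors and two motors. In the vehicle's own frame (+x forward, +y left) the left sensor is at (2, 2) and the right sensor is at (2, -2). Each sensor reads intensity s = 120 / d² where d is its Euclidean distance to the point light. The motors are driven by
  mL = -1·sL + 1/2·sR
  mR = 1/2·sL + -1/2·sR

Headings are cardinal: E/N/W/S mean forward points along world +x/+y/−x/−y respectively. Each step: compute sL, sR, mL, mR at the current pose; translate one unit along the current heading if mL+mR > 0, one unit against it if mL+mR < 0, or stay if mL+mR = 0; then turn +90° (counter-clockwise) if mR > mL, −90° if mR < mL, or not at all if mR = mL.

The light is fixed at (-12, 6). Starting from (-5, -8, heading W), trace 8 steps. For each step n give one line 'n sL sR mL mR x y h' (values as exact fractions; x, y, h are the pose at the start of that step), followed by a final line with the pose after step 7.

n=0: pose=(-5,-8,W); sL=120/281, sR=120/169; mL=-3420/47489, mR=-6720/47489; mL+mR=-60/281 → advance -1; mR−mL=-3300/47489 → turn -1·90°
n=1: pose=(-4,-8,N); sL=2/3, sR=30/61; mL=-77/183, mR=16/183; mL+mR=-1/3 → advance -1; mR−mL=31/61 → turn +1·90°
n=2: pose=(-4,-9,W); sL=24/65, sR=24/41; mL=-204/2665, mR=-288/2665; mL+mR=-12/65 → advance -1; mR−mL=-84/2665 → turn -1·90°
n=3: pose=(-3,-9,N); sL=60/109, sR=12/29; mL=-1086/3161, mR=216/3161; mL+mR=-30/109 → advance -1; mR−mL=1302/3161 → turn +1·90°
n=4: pose=(-3,-10,W); sL=120/373, sR=24/49; mL=-1404/18277, mR=-1536/18277; mL+mR=-60/373 → advance -1; mR−mL=-132/18277 → turn -1·90°
n=5: pose=(-2,-10,N); sL=6/13, sR=6/17; mL=-63/221, mR=12/221; mL+mR=-3/13 → advance -1; mR−mL=75/221 → turn +1·90°
n=6: pose=(-2,-11,W); sL=24/85, sR=120/289; mL=-108/1445, mR=-96/1445; mL+mR=-12/85 → advance -1; mR−mL=12/1445 → turn +1·90°
n=7: pose=(-1,-11,S); sL=12/53, sR=60/221; mL=-1062/11713, mR=-264/11713; mL+mR=-6/53 → advance -1; mR−mL=798/11713 → turn +1·90°

0 120/281 120/169 -3420/47489 -6720/47489 -5 -8 W
1 2/3 30/61 -77/183 16/183 -4 -8 N
2 24/65 24/41 -204/2665 -288/2665 -4 -9 W
3 60/109 12/29 -1086/3161 216/3161 -3 -9 N
4 120/373 24/49 -1404/18277 -1536/18277 -3 -10 W
5 6/13 6/17 -63/221 12/221 -2 -10 N
6 24/85 120/289 -108/1445 -96/1445 -2 -11 W
7 12/53 60/221 -1062/11713 -264/11713 -1 -11 S
final -1 -10 E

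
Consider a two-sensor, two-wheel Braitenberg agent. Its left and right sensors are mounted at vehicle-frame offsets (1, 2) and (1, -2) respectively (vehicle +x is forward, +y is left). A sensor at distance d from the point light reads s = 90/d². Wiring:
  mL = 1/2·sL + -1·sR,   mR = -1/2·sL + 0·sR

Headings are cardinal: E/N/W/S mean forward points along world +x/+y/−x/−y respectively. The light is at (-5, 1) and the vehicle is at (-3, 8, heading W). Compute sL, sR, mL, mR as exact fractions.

left sensor world pos  = (-4, 6); dL² = 26
right sensor world pos = (-4, 10); dR² = 82
sL = 90/26 = 45/13
sR = 90/82 = 45/41
mL = 1/2·sL + -1·sR = 675/1066
mR = -1/2·sL + 0·sR = -45/26

45/13 45/41 675/1066 -45/26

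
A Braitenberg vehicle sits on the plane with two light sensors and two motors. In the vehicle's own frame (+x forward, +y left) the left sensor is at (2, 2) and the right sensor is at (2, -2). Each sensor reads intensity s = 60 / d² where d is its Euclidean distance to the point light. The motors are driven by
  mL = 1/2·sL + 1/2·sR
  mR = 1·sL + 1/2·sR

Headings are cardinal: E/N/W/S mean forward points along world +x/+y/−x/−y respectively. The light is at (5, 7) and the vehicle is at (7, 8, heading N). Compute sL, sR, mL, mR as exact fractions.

20/3 12/5 68/15 118/15

left sensor world pos  = (5, 10); dL² = 9
right sensor world pos = (9, 10); dR² = 25
sL = 60/9 = 20/3
sR = 60/25 = 12/5
mL = 1/2·sL + 1/2·sR = 68/15
mR = 1·sL + 1/2·sR = 118/15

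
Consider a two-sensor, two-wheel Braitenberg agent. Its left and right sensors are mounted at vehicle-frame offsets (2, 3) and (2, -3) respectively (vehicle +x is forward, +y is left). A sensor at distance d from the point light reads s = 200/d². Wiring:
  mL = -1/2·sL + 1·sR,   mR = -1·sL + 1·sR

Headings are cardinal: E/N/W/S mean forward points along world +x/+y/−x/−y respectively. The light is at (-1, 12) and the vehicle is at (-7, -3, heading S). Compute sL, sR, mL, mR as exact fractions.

100/149 20/37 1130/5513 -720/5513

left sensor world pos  = (-4, -5); dL² = 298
right sensor world pos = (-10, -5); dR² = 370
sL = 200/298 = 100/149
sR = 200/370 = 20/37
mL = -1/2·sL + 1·sR = 1130/5513
mR = -1·sL + 1·sR = -720/5513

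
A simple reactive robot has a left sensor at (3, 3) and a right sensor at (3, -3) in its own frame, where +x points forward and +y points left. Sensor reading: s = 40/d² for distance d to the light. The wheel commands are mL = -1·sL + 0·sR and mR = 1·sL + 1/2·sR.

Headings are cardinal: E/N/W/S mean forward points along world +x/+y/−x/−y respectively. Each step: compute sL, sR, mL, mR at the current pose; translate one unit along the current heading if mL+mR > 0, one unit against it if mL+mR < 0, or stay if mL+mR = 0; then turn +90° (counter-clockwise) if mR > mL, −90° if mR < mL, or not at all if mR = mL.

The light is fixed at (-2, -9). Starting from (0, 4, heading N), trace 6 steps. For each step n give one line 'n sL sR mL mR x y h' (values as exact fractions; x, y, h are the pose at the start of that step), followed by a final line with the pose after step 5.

0 40/257 40/281 -40/257 16380/72217 0 4 N
1 20/61 4/29 -20/61 702/1769 0 5 W
2 40/137 8/25 -40/137 1548/3425 -1 5 S
3 5/34 10/29 -5/34 315/986 -1 4 E
4 40/257 40/281 -40/257 16380/72217 0 4 N
5 20/61 4/29 -20/61 702/1769 0 5 W
final -1 5 S

n=0: pose=(0,4,N); sL=40/257, sR=40/281; mL=-40/257, mR=16380/72217; mL+mR=20/281 → advance +1; mR−mL=27620/72217 → turn +1·90°
n=1: pose=(0,5,W); sL=20/61, sR=4/29; mL=-20/61, mR=702/1769; mL+mR=2/29 → advance +1; mR−mL=1282/1769 → turn +1·90°
n=2: pose=(-1,5,S); sL=40/137, sR=8/25; mL=-40/137, mR=1548/3425; mL+mR=4/25 → advance +1; mR−mL=2548/3425 → turn +1·90°
n=3: pose=(-1,4,E); sL=5/34, sR=10/29; mL=-5/34, mR=315/986; mL+mR=5/29 → advance +1; mR−mL=230/493 → turn +1·90°
n=4: pose=(0,4,N); sL=40/257, sR=40/281; mL=-40/257, mR=16380/72217; mL+mR=20/281 → advance +1; mR−mL=27620/72217 → turn +1·90°
n=5: pose=(0,5,W); sL=20/61, sR=4/29; mL=-20/61, mR=702/1769; mL+mR=2/29 → advance +1; mR−mL=1282/1769 → turn +1·90°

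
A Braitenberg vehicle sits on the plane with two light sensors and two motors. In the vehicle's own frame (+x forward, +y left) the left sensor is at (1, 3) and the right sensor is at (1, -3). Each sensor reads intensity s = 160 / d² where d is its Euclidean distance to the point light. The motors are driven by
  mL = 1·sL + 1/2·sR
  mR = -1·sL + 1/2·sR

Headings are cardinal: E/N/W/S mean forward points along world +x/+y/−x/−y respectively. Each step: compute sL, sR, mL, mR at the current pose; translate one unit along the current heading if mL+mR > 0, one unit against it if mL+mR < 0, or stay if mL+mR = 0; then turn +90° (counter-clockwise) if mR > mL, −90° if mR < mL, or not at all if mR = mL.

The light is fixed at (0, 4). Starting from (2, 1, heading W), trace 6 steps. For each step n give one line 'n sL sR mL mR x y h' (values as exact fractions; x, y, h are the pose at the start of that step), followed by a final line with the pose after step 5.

n=0: pose=(2,1,W); sL=160/37, sR=160; mL=3120/37, mR=2800/37; mL+mR=160 → advance +1; mR−mL=-320/37 → turn -1·90°
n=1: pose=(1,1,N); sL=20, sR=8; mL=24, mR=-16; mL+mR=8 → advance +1; mR−mL=-40 → turn -1·90°
n=2: pose=(1,2,E); sL=32, sR=160/29; mL=1008/29, mR=-848/29; mL+mR=160/29 → advance +1; mR−mL=-64 → turn -1·90°
n=3: pose=(2,2,S); sL=80/17, sR=16; mL=216/17, mR=56/17; mL+mR=16 → advance +1; mR−mL=-160/17 → turn -1·90°
n=4: pose=(2,1,W); sL=160/37, sR=160; mL=3120/37, mR=2800/37; mL+mR=160 → advance +1; mR−mL=-320/37 → turn -1·90°
n=5: pose=(1,1,N); sL=20, sR=8; mL=24, mR=-16; mL+mR=8 → advance +1; mR−mL=-40 → turn -1·90°

0 160/37 160 3120/37 2800/37 2 1 W
1 20 8 24 -16 1 1 N
2 32 160/29 1008/29 -848/29 1 2 E
3 80/17 16 216/17 56/17 2 2 S
4 160/37 160 3120/37 2800/37 2 1 W
5 20 8 24 -16 1 1 N
final 1 2 E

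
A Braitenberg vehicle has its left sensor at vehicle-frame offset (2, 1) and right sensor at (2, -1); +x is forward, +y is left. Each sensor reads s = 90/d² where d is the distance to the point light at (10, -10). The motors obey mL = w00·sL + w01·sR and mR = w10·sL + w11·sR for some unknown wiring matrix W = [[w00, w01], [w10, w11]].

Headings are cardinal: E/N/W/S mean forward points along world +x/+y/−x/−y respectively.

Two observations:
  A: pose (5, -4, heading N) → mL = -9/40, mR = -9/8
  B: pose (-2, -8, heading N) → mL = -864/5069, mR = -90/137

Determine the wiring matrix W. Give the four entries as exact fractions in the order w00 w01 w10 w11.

1 -1 0 -1

obs A: pose=(5,-4,N) → sL=9/10, sR=9/8, mL=-9/40, mR=-9/8
obs B: pose=(-2,-8,N) → sL=18/37, sR=90/137, mL=-864/5069, mR=-90/137
sensor matrix S = [[9/10, 9/8], [18/37, 90/137]]; det S = 891/20276
solve [mL_A; mL_B] = S·[w00; w01] and [mR_A; mR_B] = S·[w10; w11]:
  w00 = 1, w01 = -1, w10 = 0, w11 = -1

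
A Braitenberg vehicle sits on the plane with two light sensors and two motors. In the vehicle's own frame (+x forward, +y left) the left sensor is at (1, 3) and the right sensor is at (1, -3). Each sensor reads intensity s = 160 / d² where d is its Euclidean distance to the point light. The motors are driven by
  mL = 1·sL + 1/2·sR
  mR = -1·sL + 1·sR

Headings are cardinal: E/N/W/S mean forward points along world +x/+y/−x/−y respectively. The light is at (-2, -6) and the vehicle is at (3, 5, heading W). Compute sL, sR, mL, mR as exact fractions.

left sensor world pos  = (2, 2); dL² = 80
right sensor world pos = (2, 8); dR² = 212
sL = 160/80 = 2
sR = 160/212 = 40/53
mL = 1·sL + 1/2·sR = 126/53
mR = -1·sL + 1·sR = -66/53

2 40/53 126/53 -66/53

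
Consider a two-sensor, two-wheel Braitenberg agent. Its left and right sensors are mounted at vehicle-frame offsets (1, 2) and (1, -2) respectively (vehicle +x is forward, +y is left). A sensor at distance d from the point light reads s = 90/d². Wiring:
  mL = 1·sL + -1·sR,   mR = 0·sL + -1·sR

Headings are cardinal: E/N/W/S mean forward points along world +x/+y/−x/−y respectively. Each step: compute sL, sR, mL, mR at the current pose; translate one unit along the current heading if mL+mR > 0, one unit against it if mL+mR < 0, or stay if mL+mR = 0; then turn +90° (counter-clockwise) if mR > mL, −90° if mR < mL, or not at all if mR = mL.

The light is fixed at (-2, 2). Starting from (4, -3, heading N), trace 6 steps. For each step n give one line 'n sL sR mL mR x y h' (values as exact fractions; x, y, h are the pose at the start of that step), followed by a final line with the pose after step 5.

0 45/16 9/8 27/16 -9/8 4 -3 N
1 90/53 18/17 576/901 -18/17 4 -2 E
2 45/37 45/17 -900/629 -45/17 3 -2 S
3 90/41 90/17 -2160/697 -90/17 3 -1 W
4 9/2 45/34 54/17 -45/34 4 -1 N
5 90/49 18/13 288/637 -18/13 4 0 E
final 3 0 S

n=0: pose=(4,-3,N); sL=45/16, sR=9/8; mL=27/16, mR=-9/8; mL+mR=9/16 → advance +1; mR−mL=-45/16 → turn -1·90°
n=1: pose=(4,-2,E); sL=90/53, sR=18/17; mL=576/901, mR=-18/17; mL+mR=-378/901 → advance -1; mR−mL=-90/53 → turn -1·90°
n=2: pose=(3,-2,S); sL=45/37, sR=45/17; mL=-900/629, mR=-45/17; mL+mR=-2565/629 → advance -1; mR−mL=-45/37 → turn -1·90°
n=3: pose=(3,-1,W); sL=90/41, sR=90/17; mL=-2160/697, mR=-90/17; mL+mR=-5850/697 → advance -1; mR−mL=-90/41 → turn -1·90°
n=4: pose=(4,-1,N); sL=9/2, sR=45/34; mL=54/17, mR=-45/34; mL+mR=63/34 → advance +1; mR−mL=-9/2 → turn -1·90°
n=5: pose=(4,0,E); sL=90/49, sR=18/13; mL=288/637, mR=-18/13; mL+mR=-594/637 → advance -1; mR−mL=-90/49 → turn -1·90°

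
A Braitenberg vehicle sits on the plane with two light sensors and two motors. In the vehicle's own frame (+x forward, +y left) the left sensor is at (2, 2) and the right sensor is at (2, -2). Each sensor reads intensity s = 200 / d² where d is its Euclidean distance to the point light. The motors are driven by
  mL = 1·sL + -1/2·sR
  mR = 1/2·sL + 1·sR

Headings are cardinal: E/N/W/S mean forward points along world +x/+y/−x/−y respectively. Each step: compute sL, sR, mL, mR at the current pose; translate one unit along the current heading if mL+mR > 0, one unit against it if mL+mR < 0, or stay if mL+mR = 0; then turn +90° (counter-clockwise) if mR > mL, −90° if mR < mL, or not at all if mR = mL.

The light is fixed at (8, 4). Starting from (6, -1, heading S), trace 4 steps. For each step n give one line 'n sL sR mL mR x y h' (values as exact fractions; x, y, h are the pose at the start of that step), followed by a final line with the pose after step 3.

n=0: pose=(6,-1,S); sL=200/49, sR=40/13; mL=1620/637, mR=3260/637; mL+mR=4880/637 → advance +1; mR−mL=1640/637 → turn +1·90°
n=1: pose=(6,-2,E); sL=25/2, sR=25/8; mL=175/16, mR=75/8; mL+mR=325/16 → advance +1; mR−mL=-25/16 → turn -1·90°
n=2: pose=(7,-2,S); sL=40/13, sR=200/73; mL=1620/949, mR=4060/949; mL+mR=5680/949 → advance +1; mR−mL=2440/949 → turn +1·90°
n=3: pose=(7,-3,E); sL=100/13, sR=100/41; mL=3450/533, mR=3350/533; mL+mR=6800/533 → advance +1; mR−mL=-100/533 → turn -1·90°

0 200/49 40/13 1620/637 3260/637 6 -1 S
1 25/2 25/8 175/16 75/8 6 -2 E
2 40/13 200/73 1620/949 4060/949 7 -2 S
3 100/13 100/41 3450/533 3350/533 7 -3 E
final 8 -3 S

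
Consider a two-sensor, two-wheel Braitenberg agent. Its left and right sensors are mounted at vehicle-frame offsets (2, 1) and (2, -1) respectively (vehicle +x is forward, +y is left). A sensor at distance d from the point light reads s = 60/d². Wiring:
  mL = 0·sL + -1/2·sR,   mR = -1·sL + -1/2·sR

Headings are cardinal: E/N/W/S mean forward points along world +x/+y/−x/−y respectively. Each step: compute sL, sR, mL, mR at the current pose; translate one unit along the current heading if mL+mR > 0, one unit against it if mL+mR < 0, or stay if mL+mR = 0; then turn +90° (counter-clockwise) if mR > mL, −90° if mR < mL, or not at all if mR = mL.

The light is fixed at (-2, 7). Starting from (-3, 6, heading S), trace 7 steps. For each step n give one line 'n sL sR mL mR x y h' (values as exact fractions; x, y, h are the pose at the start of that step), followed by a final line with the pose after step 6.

n=0: pose=(-3,6,S); sL=20/3, sR=60/13; mL=-30/13, mR=-350/39; mL+mR=-440/39 → advance -1; mR−mL=-20/3 → turn -1·90°
n=1: pose=(-3,7,W); sL=6, sR=6; mL=-3, mR=-9; mL+mR=-12 → advance -1; mR−mL=-6 → turn -1·90°
n=2: pose=(-2,7,N); sL=12, sR=12; mL=-6, mR=-18; mL+mR=-24 → advance -1; mR−mL=-12 → turn -1·90°
n=3: pose=(-2,6,E); sL=15, sR=15/2; mL=-15/4, mR=-75/4; mL+mR=-45/2 → advance -1; mR−mL=-15 → turn -1·90°
n=4: pose=(-3,6,S); sL=20/3, sR=60/13; mL=-30/13, mR=-350/39; mL+mR=-440/39 → advance -1; mR−mL=-20/3 → turn -1·90°
n=5: pose=(-3,7,W); sL=6, sR=6; mL=-3, mR=-9; mL+mR=-12 → advance -1; mR−mL=-6 → turn -1·90°
n=6: pose=(-2,7,N); sL=12, sR=12; mL=-6, mR=-18; mL+mR=-24 → advance -1; mR−mL=-12 → turn -1·90°

0 20/3 60/13 -30/13 -350/39 -3 6 S
1 6 6 -3 -9 -3 7 W
2 12 12 -6 -18 -2 7 N
3 15 15/2 -15/4 -75/4 -2 6 E
4 20/3 60/13 -30/13 -350/39 -3 6 S
5 6 6 -3 -9 -3 7 W
6 12 12 -6 -18 -2 7 N
final -2 6 E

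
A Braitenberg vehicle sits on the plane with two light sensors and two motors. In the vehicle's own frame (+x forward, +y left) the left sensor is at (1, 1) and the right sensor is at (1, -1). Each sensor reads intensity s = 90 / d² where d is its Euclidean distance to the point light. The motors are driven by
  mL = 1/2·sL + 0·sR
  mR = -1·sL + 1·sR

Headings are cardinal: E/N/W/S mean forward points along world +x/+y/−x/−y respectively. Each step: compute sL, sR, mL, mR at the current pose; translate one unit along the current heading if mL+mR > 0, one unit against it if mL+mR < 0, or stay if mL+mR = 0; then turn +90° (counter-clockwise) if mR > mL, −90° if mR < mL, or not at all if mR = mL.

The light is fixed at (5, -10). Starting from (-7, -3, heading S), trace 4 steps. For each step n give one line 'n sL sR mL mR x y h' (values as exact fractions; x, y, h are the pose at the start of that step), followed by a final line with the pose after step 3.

0 90/157 18/41 45/157 -864/6437 -7 -3 S
1 45/97 45/109 45/194 -540/10573 -7 -4 W
2 18/49 90/193 9/49 936/9457 -8 -4 N
3 45/104 1/2 45/208 7/104 -8 -3 E
final -7 -3 S

n=0: pose=(-7,-3,S); sL=90/157, sR=18/41; mL=45/157, mR=-864/6437; mL+mR=981/6437 → advance +1; mR−mL=-2709/6437 → turn -1·90°
n=1: pose=(-7,-4,W); sL=45/97, sR=45/109; mL=45/194, mR=-540/10573; mL+mR=3825/21146 → advance +1; mR−mL=-5985/21146 → turn -1·90°
n=2: pose=(-8,-4,N); sL=18/49, sR=90/193; mL=9/49, mR=936/9457; mL+mR=2673/9457 → advance +1; mR−mL=-801/9457 → turn -1·90°
n=3: pose=(-8,-3,E); sL=45/104, sR=1/2; mL=45/208, mR=7/104; mL+mR=59/208 → advance +1; mR−mL=-31/208 → turn -1·90°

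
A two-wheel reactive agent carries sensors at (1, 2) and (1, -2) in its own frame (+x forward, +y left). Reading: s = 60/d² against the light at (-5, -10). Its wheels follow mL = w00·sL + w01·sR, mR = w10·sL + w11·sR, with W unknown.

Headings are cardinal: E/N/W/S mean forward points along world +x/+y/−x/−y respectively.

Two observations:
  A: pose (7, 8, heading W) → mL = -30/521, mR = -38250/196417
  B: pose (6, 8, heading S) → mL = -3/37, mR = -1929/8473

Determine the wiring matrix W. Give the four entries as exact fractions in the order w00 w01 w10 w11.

0 -1/2 -1/2 -1

obs A: pose=(7,8,W) → sL=60/377, sR=60/521, mL=-30/521, mR=-38250/196417
obs B: pose=(6,8,S) → sL=30/229, sR=6/37, mL=-3/37, mR=-1929/8473
sensor matrix S = [[60/377, 60/521], [30/229, 6/37]]; det S = 17843040/1664241241
solve [mL_A; mL_B] = S·[w00; w01] and [mR_A; mR_B] = S·[w10; w11]:
  w00 = 0, w01 = -1/2, w10 = -1/2, w11 = -1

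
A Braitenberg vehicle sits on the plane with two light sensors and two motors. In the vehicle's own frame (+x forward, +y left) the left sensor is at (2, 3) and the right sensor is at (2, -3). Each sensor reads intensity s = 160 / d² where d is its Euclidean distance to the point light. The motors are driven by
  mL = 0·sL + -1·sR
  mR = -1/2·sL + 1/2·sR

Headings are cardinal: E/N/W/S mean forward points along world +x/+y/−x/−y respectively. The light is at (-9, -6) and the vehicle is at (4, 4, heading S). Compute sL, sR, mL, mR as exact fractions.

1/2 40/41 -40/41 39/164

left sensor world pos  = (7, 2); dL² = 320
right sensor world pos = (1, 2); dR² = 164
sL = 160/320 = 1/2
sR = 160/164 = 40/41
mL = 0·sL + -1·sR = -40/41
mR = -1/2·sL + 1/2·sR = 39/164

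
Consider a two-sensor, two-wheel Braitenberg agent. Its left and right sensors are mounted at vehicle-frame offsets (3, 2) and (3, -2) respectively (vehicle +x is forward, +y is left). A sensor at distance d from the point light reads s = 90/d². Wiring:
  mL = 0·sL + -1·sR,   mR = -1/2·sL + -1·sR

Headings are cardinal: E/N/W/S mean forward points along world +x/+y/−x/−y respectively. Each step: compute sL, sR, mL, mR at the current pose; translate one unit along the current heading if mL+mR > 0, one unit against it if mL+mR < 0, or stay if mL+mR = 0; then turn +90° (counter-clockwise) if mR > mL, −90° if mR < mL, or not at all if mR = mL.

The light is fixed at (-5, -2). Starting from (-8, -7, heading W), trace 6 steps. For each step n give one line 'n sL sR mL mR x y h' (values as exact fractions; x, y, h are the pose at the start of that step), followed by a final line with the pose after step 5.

0 18/17 2 -2 -43/17 -8 -7 W
1 9/2 45/2 -45/2 -99/4 -7 -7 N
2 90/17 18/13 -18/13 -891/221 -7 -8 E
3 45/41 45/53 -45/53 -6075/4346 -8 -8 S
4 18/17 2 -2 -43/17 -8 -7 W
5 9/2 45/2 -45/2 -99/4 -7 -7 N
final -7 -8 E

n=0: pose=(-8,-7,W); sL=18/17, sR=2; mL=-2, mR=-43/17; mL+mR=-77/17 → advance -1; mR−mL=-9/17 → turn -1·90°
n=1: pose=(-7,-7,N); sL=9/2, sR=45/2; mL=-45/2, mR=-99/4; mL+mR=-189/4 → advance -1; mR−mL=-9/4 → turn -1·90°
n=2: pose=(-7,-8,E); sL=90/17, sR=18/13; mL=-18/13, mR=-891/221; mL+mR=-1197/221 → advance -1; mR−mL=-45/17 → turn -1·90°
n=3: pose=(-8,-8,S); sL=45/41, sR=45/53; mL=-45/53, mR=-6075/4346; mL+mR=-9765/4346 → advance -1; mR−mL=-45/82 → turn -1·90°
n=4: pose=(-8,-7,W); sL=18/17, sR=2; mL=-2, mR=-43/17; mL+mR=-77/17 → advance -1; mR−mL=-9/17 → turn -1·90°
n=5: pose=(-7,-7,N); sL=9/2, sR=45/2; mL=-45/2, mR=-99/4; mL+mR=-189/4 → advance -1; mR−mL=-9/4 → turn -1·90°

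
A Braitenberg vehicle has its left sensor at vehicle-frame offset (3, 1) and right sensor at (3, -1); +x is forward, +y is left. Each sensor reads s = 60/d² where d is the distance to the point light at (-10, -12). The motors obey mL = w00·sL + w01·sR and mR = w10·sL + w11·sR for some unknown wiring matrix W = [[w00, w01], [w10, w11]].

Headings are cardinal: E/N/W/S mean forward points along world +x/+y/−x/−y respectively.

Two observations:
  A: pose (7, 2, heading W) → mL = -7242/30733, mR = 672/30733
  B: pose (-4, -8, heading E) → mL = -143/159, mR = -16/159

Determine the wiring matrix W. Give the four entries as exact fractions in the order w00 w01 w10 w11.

obs A: pose=(7,2,W) → sL=12/73, sR=60/421, mL=-7242/30733, mR=672/30733
obs B: pose=(-4,-8,E) → sL=30/53, sR=2/3, mL=-143/159, mR=-16/159
sensor matrix S = [[12/73, 60/421], [30/53, 2/3]]; det S = 47104/1628849
solve [mL_A; mL_B] = S·[w00; w01] and [mR_A; mR_B] = S·[w10; w11]:
  w00 = -1, w01 = -1/2, w10 = 1, w11 = -1

-1 -1/2 1 -1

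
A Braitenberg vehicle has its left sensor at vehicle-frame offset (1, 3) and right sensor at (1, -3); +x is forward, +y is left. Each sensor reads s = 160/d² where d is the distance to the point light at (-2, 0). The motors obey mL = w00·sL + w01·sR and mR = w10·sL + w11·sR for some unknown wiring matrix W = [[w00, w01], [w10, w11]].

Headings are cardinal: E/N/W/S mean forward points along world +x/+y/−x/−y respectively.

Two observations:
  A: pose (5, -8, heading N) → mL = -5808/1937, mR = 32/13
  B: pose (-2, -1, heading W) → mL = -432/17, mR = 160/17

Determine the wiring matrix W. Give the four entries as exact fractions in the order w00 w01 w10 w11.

-1 -1/2 1 0

obs A: pose=(5,-8,N) → sL=32/13, sR=160/149, mL=-5808/1937, mR=32/13
obs B: pose=(-2,-1,W) → sL=160/17, sR=32, mL=-432/17, mR=160/17
sensor matrix S = [[32/13, 160/149], [160/17, 32]]; det S = 2260992/32929
solve [mL_A; mL_B] = S·[w00; w01] and [mR_A; mR_B] = S·[w10; w11]:
  w00 = -1, w01 = -1/2, w10 = 1, w11 = 0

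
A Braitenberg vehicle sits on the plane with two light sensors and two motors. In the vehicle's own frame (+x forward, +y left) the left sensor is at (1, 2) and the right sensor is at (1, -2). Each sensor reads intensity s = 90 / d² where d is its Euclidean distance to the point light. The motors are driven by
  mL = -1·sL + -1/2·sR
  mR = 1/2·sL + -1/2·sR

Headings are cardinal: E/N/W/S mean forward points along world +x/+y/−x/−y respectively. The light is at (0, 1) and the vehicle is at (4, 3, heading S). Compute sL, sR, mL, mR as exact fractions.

90/37 18 -423/37 -288/37

left sensor world pos  = (6, 2); dL² = 37
right sensor world pos = (2, 2); dR² = 5
sL = 90/37 = 90/37
sR = 90/5 = 18
mL = -1·sL + -1/2·sR = -423/37
mR = 1/2·sL + -1/2·sR = -288/37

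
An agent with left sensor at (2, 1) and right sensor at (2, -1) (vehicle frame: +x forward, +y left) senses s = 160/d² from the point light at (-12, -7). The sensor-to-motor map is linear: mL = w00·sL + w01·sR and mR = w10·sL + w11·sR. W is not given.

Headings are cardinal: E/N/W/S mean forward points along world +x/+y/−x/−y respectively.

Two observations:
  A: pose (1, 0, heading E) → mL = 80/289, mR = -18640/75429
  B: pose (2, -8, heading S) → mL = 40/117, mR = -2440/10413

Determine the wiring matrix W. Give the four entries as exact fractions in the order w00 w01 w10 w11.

obs A: pose=(1,0,E) → sL=160/289, sR=160/261, mL=80/289, mR=-18640/75429
obs B: pose=(2,-8,S) → sL=80/117, sR=80/89, mL=40/117, mR=-2440/10413
sensor matrix S = [[160/289, 160/261], [80/117, 80/89]]; det S = 61644800/785442177
solve [mL_A; mL_B] = S·[w00; w01] and [mR_A; mR_B] = S·[w10; w11]:
  w00 = 1/2, w01 = 0, w10 = -1, w11 = 1/2

1/2 0 -1 1/2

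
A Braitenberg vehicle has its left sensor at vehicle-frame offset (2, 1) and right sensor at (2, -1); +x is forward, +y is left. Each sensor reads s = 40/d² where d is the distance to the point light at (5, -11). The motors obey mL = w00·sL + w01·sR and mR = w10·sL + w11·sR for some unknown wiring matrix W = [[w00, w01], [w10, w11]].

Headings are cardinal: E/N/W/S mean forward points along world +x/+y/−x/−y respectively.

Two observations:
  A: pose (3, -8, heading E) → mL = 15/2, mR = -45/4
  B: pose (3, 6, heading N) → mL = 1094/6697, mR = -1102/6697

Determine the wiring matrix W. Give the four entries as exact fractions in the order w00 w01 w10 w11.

1 1/2 -1/2 -1

obs A: pose=(3,-8,E) → sL=5/2, sR=10, mL=15/2, mR=-45/4
obs B: pose=(3,6,N) → sL=4/37, sR=20/181, mL=1094/6697, mR=-1102/6697
sensor matrix S = [[5/2, 10], [4/37, 20/181]]; det S = -5390/6697
solve [mL_A; mL_B] = S·[w00; w01] and [mR_A; mR_B] = S·[w10; w11]:
  w00 = 1, w01 = 1/2, w10 = -1/2, w11 = -1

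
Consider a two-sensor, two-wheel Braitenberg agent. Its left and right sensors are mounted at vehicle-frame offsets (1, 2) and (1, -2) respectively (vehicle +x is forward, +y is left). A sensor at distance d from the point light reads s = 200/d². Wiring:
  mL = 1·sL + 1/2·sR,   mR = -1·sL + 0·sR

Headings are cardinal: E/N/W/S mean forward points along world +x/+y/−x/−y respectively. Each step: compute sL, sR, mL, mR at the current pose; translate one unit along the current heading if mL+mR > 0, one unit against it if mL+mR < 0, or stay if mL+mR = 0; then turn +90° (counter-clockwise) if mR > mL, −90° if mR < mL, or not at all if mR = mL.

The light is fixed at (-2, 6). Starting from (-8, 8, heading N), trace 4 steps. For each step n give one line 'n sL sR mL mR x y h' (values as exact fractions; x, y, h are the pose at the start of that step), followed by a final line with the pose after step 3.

n=0: pose=(-8,8,N); sL=200/73, sR=8; mL=492/73, mR=-200/73; mL+mR=4 → advance +1; mR−mL=-692/73 → turn -1·90°
n=1: pose=(-8,9,E); sL=4, sR=100/13; mL=102/13, mR=-4; mL+mR=50/13 → advance +1; mR−mL=-154/13 → turn -1·90°
n=2: pose=(-7,9,S); sL=200/13, sR=200/53; mL=11900/689, mR=-200/13; mL+mR=100/53 → advance +1; mR−mL=-22500/689 → turn -1·90°
n=3: pose=(-7,8,W); sL=50/9, sR=50/13; mL=875/117, mR=-50/9; mL+mR=25/13 → advance +1; mR−mL=-1525/117 → turn -1·90°

0 200/73 8 492/73 -200/73 -8 8 N
1 4 100/13 102/13 -4 -8 9 E
2 200/13 200/53 11900/689 -200/13 -7 9 S
3 50/9 50/13 875/117 -50/9 -7 8 W
final -8 8 N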